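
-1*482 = -482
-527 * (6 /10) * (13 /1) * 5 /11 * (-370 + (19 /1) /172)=1307602413 /1892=691121.78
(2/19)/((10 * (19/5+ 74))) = 1/7391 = 0.00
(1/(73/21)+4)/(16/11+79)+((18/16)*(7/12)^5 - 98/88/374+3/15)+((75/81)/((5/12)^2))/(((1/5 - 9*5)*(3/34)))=-70156183856377/68585279938560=-1.02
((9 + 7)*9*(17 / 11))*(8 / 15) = 6528 / 55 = 118.69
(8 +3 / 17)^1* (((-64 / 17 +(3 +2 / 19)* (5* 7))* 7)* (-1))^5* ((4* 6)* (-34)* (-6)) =-30074004279653817130289874914976 / 3515706497843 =-8554185139773526168.01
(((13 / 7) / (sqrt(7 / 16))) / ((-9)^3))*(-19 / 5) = 988*sqrt(7) / 178605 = 0.01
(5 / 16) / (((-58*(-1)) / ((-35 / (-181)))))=175 / 167968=0.00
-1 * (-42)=42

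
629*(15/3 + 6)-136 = 6783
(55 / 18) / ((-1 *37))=-55 / 666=-0.08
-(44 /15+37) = -599 /15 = -39.93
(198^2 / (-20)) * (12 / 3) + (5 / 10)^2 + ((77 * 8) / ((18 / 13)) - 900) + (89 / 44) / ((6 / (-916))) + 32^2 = -15009319 / 1980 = -7580.46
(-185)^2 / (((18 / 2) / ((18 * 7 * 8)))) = 3833200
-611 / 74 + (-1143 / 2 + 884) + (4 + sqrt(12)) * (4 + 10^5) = 200008 * sqrt(3) + 14811849 / 37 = 746744.26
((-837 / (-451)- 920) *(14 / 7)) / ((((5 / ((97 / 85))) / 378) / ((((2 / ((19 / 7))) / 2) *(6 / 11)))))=-1275352451352 / 40060075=-31836.00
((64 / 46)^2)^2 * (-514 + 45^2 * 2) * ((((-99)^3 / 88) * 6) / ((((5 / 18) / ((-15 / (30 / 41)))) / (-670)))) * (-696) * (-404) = -3410421840514036952727552 / 279841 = -12186998475970415174.07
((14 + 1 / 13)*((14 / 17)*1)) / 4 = 1281 / 442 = 2.90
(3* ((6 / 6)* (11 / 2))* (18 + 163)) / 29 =5973 / 58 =102.98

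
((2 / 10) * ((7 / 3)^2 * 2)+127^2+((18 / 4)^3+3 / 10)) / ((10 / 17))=99282329 / 3600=27578.42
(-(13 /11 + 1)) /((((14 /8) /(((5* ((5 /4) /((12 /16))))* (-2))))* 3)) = 1600 /231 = 6.93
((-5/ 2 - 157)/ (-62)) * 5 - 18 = -637/ 124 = -5.14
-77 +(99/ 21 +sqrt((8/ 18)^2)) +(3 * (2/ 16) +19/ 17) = -602747/ 8568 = -70.35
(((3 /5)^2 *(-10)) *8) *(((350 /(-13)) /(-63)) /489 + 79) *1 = -2275.23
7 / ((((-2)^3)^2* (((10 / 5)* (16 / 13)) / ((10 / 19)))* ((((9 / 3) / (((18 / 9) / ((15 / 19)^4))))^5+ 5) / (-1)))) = -180036188665088536610282089 / 39009276747189048494683635424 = -0.00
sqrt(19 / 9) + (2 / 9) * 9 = sqrt(19) / 3 + 2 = 3.45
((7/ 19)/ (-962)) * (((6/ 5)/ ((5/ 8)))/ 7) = -24/ 228475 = -0.00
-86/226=-43/113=-0.38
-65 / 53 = -1.23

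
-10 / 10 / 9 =-1 / 9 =-0.11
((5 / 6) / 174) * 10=0.05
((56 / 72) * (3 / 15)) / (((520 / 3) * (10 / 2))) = 7 / 39000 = 0.00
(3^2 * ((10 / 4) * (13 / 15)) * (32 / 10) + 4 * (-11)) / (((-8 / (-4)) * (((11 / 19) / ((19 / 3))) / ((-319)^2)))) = 153622106 / 15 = 10241473.73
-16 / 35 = -0.46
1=1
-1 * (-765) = 765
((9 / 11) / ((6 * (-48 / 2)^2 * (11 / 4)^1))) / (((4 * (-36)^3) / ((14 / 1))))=-7 / 1083912192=-0.00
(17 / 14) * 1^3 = 17 / 14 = 1.21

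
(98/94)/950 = 0.00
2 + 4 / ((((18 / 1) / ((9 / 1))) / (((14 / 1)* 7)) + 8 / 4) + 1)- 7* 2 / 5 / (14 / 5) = 86 / 37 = 2.32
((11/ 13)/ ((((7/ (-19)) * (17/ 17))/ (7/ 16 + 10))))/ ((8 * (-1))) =34903/ 11648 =3.00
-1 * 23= -23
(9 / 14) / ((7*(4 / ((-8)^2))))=72 / 49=1.47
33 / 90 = 11 / 30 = 0.37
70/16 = 35/8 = 4.38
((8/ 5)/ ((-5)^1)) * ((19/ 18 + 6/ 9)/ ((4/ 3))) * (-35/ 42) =31/ 90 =0.34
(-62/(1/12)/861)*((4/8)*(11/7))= -1364/2009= -0.68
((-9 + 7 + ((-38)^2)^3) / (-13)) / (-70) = 1505468191 / 455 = 3308721.30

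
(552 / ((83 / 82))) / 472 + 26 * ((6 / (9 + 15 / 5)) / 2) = 74977 / 9794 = 7.66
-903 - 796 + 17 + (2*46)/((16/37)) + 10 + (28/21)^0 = -5833/4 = -1458.25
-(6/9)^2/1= -4/9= -0.44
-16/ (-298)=8/ 149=0.05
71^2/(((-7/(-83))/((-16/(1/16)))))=-107111168/7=-15301595.43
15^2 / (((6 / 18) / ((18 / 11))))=12150 / 11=1104.55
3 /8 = 0.38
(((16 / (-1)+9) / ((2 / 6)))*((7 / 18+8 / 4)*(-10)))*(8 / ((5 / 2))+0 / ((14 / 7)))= 4816 / 3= 1605.33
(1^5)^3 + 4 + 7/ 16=87/ 16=5.44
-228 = -228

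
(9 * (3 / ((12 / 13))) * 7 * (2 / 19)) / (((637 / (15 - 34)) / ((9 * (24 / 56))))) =-243 / 98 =-2.48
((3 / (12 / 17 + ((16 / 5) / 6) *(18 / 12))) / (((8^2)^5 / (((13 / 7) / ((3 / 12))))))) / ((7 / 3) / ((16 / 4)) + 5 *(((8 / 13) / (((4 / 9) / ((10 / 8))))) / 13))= 98865 / 8959301779456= 0.00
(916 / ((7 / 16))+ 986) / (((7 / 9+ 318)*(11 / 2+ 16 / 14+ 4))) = 388044 / 427481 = 0.91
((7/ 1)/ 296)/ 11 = 7/ 3256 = 0.00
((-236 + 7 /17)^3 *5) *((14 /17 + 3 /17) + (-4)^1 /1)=963604501875 /4913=196133625.46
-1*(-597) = 597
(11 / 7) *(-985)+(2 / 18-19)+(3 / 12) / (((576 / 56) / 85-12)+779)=-180210418855 / 115022124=-1566.75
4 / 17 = 0.24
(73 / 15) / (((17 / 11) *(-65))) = -803 / 16575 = -0.05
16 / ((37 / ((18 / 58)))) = 144 / 1073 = 0.13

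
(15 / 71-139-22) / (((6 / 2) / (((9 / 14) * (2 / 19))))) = -34248 / 9443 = -3.63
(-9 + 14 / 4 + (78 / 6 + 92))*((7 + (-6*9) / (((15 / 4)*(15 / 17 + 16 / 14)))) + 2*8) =3810253 / 2410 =1581.02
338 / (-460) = -169 / 230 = -0.73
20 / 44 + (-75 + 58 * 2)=456 / 11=41.45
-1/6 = -0.17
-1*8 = -8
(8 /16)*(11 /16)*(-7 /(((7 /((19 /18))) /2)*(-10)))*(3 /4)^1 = 209 /3840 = 0.05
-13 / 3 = -4.33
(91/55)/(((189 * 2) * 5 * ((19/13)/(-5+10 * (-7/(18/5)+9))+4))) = 9971/45813735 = 0.00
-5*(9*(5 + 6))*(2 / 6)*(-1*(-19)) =-3135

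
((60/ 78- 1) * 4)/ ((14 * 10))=-3/ 455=-0.01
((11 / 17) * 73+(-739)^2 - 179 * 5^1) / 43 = 12680.77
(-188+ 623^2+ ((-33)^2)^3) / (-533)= -1291855910 / 533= -2423744.67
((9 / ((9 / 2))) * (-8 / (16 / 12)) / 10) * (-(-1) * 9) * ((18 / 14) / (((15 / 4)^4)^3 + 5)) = -8153726976 / 4541124762184675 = -0.00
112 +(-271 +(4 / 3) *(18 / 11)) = -1725 / 11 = -156.82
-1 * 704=-704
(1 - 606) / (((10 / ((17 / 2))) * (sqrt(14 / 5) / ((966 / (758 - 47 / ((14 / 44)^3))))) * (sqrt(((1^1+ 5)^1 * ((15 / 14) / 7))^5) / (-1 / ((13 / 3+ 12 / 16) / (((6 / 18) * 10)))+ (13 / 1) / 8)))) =129005310552503 * sqrt(14) / 950498193600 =507.83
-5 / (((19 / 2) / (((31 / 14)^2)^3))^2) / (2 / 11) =-4233.40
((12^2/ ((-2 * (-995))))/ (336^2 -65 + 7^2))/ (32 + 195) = 9/ 3186955150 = 0.00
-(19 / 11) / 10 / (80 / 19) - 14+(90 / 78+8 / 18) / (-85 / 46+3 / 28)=-17265656477 / 1154181600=-14.96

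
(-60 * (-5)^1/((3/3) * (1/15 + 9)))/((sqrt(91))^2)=1125/3094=0.36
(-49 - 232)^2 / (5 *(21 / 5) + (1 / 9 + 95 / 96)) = 22740768 / 6365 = 3572.78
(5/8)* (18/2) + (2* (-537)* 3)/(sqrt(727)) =45/8 - 3222* sqrt(727)/727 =-113.87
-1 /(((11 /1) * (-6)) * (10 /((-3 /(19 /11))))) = -1 /380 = -0.00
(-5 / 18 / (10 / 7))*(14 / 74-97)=1393 / 74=18.82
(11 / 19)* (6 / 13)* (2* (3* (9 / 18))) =198 / 247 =0.80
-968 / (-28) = 242 / 7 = 34.57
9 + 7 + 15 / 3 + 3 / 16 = 339 / 16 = 21.19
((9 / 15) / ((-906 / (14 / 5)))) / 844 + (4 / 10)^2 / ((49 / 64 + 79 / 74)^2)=2858398267057 / 60039763694100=0.05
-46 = -46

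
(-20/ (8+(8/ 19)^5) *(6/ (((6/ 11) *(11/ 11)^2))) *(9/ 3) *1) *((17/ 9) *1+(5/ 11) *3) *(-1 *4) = 1594607756/ 1488117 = 1071.56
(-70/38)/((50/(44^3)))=-298144/95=-3138.36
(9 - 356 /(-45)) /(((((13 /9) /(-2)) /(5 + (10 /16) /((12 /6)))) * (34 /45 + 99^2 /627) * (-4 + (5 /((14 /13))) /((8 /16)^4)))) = -25809315 /238971616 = -0.11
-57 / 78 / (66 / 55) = -95 / 156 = -0.61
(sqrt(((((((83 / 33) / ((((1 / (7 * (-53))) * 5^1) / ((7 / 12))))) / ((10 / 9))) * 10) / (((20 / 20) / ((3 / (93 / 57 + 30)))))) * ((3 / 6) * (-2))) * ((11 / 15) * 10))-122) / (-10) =61 / 5-7 * sqrt(502321810) / 60100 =9.59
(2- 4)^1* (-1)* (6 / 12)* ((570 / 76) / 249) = 5 / 166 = 0.03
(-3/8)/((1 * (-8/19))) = 57/64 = 0.89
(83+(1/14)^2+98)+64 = 48021/196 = 245.01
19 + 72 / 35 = 737 / 35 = 21.06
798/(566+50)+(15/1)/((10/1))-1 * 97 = -4145/44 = -94.20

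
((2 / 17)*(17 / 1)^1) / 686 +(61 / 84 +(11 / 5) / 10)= 97663 / 102900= 0.95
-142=-142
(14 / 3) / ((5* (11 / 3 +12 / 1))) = 14 / 235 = 0.06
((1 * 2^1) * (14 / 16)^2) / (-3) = -0.51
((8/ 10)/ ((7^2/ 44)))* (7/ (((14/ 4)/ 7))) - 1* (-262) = 272.06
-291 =-291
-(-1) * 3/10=3/10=0.30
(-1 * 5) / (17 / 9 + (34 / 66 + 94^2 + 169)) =-495 / 891733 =-0.00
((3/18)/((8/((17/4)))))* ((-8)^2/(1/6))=34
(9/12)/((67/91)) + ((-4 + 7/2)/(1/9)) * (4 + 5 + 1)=-11787/268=-43.98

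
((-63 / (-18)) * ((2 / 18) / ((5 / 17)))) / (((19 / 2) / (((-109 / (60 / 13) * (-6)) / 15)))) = 168623 / 128250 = 1.31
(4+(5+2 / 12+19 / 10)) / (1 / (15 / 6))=83 / 3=27.67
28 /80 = 7 /20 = 0.35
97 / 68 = 1.43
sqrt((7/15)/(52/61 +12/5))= sqrt(79422)/744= 0.38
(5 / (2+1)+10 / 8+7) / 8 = 119 / 96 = 1.24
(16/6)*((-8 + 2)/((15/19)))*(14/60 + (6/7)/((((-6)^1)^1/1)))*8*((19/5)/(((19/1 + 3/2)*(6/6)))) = -877952/322875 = -2.72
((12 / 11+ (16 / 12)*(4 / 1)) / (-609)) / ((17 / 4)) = -0.00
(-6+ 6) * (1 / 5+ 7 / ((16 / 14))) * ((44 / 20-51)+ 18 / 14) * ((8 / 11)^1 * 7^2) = 0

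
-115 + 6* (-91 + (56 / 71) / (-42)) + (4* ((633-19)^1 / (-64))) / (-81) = -30394675 / 46008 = -660.64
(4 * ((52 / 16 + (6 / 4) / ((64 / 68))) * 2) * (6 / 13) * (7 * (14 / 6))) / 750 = 1519 / 3900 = 0.39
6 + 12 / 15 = 34 / 5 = 6.80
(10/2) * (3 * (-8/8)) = -15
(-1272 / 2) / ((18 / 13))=-1378 / 3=-459.33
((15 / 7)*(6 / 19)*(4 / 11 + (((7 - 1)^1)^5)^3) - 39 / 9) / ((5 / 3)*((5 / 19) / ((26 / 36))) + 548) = 2593406036320879 / 4471698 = 579960014.37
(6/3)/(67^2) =2/4489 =0.00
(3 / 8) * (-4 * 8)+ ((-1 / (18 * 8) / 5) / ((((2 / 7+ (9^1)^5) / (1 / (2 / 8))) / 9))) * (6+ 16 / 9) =-89282569 / 7440210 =-12.00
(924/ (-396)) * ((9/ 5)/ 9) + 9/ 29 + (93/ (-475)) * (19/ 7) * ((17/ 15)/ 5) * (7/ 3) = -23783/ 54375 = -0.44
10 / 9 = 1.11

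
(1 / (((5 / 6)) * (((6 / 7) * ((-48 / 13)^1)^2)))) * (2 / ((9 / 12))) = 1183 / 4320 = 0.27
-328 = -328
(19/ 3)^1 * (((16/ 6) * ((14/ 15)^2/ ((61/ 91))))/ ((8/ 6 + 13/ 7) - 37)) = -9488752/ 14617125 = -0.65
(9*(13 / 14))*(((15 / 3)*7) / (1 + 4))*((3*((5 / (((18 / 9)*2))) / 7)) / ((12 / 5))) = 2925 / 224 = 13.06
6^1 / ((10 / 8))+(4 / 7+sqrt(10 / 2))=sqrt(5)+188 / 35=7.61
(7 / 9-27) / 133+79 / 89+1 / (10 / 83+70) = 0.70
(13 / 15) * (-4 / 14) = -26 / 105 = -0.25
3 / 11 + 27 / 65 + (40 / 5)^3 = 366572 / 715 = 512.69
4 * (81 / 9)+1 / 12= 433 / 12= 36.08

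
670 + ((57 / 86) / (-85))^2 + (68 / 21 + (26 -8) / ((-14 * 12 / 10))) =107753905397 / 160308300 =672.17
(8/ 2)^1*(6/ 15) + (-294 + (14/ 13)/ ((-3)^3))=-513232/ 1755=-292.44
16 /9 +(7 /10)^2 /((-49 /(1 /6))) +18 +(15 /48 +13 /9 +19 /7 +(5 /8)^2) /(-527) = 1050048589 /53121600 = 19.77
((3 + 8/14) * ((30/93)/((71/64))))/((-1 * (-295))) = 0.00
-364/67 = -5.43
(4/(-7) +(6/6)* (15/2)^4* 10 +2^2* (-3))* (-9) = -15940539/56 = -284652.48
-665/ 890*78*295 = -17192.87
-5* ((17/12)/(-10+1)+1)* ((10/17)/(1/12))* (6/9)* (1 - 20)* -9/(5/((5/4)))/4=-43225/204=-211.89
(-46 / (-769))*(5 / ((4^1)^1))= 115 / 1538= 0.07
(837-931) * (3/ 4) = -141/ 2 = -70.50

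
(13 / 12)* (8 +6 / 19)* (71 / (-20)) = -72917 / 2280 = -31.98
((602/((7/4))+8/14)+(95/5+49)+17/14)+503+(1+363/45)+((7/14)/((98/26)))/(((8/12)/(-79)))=2675791/2940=910.13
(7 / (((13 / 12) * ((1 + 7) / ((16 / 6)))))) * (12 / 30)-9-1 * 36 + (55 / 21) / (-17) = -1027808 / 23205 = -44.29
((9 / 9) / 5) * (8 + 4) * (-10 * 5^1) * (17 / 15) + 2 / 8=-543 / 4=-135.75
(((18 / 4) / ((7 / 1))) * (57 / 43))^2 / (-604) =-263169 / 218892016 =-0.00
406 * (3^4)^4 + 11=17476968737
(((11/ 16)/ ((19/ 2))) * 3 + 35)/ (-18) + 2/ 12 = -4897/ 2736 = -1.79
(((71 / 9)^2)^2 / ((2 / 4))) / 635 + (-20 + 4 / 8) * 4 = -274142968 / 4166235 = -65.80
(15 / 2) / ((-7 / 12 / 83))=-7470 / 7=-1067.14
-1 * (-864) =864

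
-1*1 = -1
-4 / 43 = -0.09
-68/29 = -2.34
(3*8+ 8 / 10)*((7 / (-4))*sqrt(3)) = -217*sqrt(3) / 5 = -75.17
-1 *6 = -6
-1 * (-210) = 210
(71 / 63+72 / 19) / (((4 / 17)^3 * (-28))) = -28913005 / 2145024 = -13.48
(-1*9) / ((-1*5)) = 9 / 5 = 1.80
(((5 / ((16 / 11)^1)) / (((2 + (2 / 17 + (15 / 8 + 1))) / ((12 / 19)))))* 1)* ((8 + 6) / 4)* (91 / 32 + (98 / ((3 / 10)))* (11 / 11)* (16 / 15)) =975205 / 1824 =534.65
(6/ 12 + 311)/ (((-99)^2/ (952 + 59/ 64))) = 12664967/ 418176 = 30.29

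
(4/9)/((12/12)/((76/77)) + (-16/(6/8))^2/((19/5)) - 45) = 304/51833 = 0.01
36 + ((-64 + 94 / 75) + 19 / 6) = -1179 / 50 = -23.58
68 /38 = 34 /19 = 1.79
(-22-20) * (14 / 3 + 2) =-280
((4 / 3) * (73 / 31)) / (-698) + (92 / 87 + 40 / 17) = 3.41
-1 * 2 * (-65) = 130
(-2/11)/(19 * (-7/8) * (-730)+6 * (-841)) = -8/311971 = -0.00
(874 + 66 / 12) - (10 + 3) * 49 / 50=21669 / 25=866.76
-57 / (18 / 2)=-19 / 3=-6.33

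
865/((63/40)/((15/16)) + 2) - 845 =-56115/92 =-609.95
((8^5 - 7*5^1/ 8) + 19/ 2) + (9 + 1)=262265/ 8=32783.12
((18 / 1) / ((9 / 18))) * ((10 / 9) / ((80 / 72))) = 36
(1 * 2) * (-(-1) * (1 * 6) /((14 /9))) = 54 /7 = 7.71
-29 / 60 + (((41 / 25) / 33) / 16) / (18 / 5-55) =-0.48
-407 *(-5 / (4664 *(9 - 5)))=185 / 1696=0.11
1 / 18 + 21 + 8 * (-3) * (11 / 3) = -1205 / 18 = -66.94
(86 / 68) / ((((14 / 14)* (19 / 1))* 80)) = 0.00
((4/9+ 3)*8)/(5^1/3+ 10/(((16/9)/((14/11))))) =10912/3495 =3.12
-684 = -684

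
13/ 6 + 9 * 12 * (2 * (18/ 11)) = 23471/ 66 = 355.62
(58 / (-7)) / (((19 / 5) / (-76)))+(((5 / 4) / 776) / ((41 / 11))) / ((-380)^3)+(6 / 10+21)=1831282289745843 / 9776522291200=187.31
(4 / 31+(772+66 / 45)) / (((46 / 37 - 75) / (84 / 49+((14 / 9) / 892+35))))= -6865463259479 / 17827970265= -385.10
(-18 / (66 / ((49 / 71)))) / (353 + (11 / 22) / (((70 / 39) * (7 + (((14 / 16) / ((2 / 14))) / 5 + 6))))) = -585501 / 1098146137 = -0.00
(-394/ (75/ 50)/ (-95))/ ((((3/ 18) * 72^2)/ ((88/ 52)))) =2167/ 400140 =0.01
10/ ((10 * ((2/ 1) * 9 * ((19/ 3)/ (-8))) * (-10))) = 2/ 285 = 0.01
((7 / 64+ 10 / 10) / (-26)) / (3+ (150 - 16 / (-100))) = -1775 / 6371456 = -0.00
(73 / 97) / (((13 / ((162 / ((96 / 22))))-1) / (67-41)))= -563706 / 18721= -30.11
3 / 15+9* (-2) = -89 / 5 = -17.80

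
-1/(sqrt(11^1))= -sqrt(11)/11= -0.30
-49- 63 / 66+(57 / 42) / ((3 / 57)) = -1861 / 77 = -24.17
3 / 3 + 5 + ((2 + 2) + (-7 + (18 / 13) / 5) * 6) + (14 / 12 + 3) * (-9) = -8819 / 130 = -67.84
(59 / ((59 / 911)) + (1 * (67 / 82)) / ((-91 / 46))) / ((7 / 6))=20384400 / 26117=780.50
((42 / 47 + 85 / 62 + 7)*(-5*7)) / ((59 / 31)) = -944895 / 5546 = -170.37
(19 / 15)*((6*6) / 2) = 114 / 5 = 22.80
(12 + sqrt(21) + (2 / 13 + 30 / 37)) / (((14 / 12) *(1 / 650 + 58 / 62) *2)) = 60450 *sqrt(21) / 132167 + 28997400 / 4890179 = 8.03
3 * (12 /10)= 18 /5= 3.60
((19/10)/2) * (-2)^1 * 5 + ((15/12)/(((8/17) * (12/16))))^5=4361408197/7962624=547.74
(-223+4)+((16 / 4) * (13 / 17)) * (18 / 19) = -69801 / 323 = -216.10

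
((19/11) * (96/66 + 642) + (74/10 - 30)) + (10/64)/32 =674549713/619520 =1088.83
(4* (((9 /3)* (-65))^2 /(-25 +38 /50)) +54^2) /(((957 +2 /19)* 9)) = -2148482 /5510055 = -0.39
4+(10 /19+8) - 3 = 181 /19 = 9.53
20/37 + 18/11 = 886/407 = 2.18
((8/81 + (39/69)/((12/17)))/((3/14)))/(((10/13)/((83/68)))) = 50627759/7601040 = 6.66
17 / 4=4.25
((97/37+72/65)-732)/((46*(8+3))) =-1751491/1216930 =-1.44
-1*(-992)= 992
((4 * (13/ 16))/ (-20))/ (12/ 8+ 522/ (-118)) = 767/ 13800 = 0.06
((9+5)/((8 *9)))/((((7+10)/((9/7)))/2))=1/34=0.03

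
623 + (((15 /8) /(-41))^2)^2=623.00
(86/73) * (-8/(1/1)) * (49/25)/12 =-1.54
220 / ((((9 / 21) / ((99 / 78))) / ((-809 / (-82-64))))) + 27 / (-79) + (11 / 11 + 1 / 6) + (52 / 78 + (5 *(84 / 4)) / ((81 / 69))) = 4994651669 / 1349478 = 3701.17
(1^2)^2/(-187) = -0.01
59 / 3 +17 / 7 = 464 / 21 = 22.10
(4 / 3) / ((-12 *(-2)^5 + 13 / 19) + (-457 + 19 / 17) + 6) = -1292 / 63177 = -0.02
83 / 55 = 1.51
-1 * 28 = -28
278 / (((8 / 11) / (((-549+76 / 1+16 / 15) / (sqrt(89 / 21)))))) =-87627.98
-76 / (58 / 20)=-760 / 29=-26.21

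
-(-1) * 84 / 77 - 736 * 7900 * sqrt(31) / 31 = 12 / 11 - 5814400 * sqrt(31) / 31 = -1044295.98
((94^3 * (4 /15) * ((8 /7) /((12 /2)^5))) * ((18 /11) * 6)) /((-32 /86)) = -8928778 /10395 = -858.95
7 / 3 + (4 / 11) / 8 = 157 / 66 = 2.38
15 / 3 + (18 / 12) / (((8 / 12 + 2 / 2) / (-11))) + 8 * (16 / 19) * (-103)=-132771 / 190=-698.79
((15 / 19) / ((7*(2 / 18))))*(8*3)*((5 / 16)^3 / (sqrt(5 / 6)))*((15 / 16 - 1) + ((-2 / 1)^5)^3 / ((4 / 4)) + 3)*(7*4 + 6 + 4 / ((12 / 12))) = -5307940125*sqrt(30) / 28672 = -1013978.29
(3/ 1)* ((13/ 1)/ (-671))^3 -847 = -255888625808/ 302111711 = -847.00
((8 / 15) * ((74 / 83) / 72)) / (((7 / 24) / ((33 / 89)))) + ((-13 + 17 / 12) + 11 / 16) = -45038281 / 4136720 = -10.89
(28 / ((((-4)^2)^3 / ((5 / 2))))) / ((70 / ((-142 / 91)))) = -71 / 186368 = -0.00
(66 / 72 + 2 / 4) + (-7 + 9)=41 / 12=3.42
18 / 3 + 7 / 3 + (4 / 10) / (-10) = 622 / 75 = 8.29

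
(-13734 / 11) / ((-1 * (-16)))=-6867 / 88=-78.03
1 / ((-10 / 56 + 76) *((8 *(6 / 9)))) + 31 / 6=131689 / 25476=5.17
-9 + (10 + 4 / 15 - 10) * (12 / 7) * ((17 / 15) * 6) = -1031 / 175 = -5.89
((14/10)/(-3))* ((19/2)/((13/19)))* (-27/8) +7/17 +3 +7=570711/17680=32.28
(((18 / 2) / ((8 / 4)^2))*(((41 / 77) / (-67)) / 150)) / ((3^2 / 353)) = -0.00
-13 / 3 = -4.33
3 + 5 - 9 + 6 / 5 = 0.20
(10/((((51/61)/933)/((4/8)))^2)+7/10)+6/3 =3113314.47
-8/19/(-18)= 4/171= 0.02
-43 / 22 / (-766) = 43 / 16852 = 0.00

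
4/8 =0.50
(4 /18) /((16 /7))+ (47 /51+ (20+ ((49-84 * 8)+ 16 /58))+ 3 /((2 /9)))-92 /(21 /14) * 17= -57889433 /35496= -1630.87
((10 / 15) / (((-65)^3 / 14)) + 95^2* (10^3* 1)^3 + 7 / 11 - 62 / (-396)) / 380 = 490741143750043114277 / 20662785000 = 23750000000.00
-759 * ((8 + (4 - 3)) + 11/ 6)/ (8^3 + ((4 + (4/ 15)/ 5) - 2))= -1233375/ 77108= -16.00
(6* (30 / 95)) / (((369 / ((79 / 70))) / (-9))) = -1422 / 27265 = -0.05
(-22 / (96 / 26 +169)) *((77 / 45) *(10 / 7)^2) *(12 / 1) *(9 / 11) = -4.37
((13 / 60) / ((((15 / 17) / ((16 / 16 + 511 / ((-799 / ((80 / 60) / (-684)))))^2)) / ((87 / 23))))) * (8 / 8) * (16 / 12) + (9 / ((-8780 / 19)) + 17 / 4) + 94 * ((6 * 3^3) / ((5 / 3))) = 205261918282463870402 / 22451959070849025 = 9142.27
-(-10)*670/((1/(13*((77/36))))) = 1676675/9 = 186297.22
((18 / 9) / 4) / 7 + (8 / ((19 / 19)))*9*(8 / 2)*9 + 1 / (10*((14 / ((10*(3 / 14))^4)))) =174269903 / 67228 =2592.22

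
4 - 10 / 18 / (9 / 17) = 2.95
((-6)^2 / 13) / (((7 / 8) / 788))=226944 / 91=2493.89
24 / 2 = 12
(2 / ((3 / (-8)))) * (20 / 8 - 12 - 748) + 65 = 4105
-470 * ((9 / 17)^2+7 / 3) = -1065020 / 867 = -1228.40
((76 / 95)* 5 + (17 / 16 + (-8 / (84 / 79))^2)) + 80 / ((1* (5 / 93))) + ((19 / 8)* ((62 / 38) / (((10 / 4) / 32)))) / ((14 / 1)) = 54797357 / 35280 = 1553.21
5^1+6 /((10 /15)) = 14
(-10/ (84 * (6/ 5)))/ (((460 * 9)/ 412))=-515/ 52164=-0.01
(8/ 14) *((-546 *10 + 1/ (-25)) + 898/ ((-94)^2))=-1206100386/ 386575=-3119.96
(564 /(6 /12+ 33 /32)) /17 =18048 /833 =21.67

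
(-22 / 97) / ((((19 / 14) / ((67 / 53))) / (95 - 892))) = 16446892 / 97679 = 168.38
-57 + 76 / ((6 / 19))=551 / 3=183.67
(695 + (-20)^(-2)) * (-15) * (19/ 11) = -15846057/ 880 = -18006.88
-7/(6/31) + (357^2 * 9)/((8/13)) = 44733731/24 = 1863905.46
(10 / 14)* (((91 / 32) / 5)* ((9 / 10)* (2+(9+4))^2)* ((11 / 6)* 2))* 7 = 135135 / 64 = 2111.48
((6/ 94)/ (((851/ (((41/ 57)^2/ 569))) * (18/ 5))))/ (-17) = -8405/ 7542052783614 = -0.00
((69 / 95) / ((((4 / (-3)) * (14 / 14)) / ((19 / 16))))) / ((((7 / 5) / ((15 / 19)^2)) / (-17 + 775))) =-17651925 / 80864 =-218.29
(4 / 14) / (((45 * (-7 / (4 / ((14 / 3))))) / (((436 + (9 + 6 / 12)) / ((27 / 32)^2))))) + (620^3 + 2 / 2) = 11035778063777 / 46305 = 238328000.51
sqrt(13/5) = sqrt(65)/5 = 1.61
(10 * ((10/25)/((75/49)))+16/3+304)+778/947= 22214362/71025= 312.77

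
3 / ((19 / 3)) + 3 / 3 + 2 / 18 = 271 / 171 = 1.58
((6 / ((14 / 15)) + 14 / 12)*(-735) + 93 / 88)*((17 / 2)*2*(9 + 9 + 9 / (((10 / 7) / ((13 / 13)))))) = -2029010877 / 880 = -2305694.18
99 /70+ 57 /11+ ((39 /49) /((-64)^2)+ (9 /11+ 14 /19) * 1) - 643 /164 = 3307230561 /781742080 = 4.23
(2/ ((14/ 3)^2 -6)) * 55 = 495/ 71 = 6.97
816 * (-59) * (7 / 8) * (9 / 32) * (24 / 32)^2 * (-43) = 73362429 / 256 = 286571.99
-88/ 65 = -1.35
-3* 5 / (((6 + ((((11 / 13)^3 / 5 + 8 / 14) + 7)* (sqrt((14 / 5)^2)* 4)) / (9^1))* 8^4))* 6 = -7414875 / 5255254016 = -0.00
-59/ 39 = -1.51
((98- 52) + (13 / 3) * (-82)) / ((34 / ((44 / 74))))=-10208 / 1887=-5.41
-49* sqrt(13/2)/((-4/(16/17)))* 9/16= 441* sqrt(26)/136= 16.53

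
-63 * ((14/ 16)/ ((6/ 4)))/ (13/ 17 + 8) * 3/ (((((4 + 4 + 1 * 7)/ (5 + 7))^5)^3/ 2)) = -4024921227264/ 4547119140625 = -0.89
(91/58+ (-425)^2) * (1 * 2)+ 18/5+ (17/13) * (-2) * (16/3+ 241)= 2039263583/5655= 360612.48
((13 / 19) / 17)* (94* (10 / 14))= 6110 / 2261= 2.70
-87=-87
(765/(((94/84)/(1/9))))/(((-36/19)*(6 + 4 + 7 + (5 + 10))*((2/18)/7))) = -237405/3008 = -78.92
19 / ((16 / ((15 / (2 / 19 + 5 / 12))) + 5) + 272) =16245 / 237311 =0.07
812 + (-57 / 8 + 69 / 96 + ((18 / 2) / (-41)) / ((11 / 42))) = 11614233 / 14432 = 804.76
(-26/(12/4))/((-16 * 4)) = 13/96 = 0.14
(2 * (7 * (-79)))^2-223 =1223013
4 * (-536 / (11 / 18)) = -38592 / 11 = -3508.36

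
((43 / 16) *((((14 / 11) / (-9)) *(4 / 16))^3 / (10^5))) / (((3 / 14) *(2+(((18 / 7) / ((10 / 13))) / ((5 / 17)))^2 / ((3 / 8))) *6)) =-5058907 / 1897712912958382080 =-0.00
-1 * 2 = -2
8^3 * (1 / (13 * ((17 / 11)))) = 5632 / 221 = 25.48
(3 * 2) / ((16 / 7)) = 2.62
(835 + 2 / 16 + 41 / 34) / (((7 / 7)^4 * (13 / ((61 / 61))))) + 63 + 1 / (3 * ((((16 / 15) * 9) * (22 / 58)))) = 44606795 / 350064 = 127.42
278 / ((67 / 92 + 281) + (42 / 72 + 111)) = 38364 / 54277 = 0.71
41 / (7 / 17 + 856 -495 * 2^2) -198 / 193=-3916519 / 3686493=-1.06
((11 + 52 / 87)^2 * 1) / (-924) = -0.15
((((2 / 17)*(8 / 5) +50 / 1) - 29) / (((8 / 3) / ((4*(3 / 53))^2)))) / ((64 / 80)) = 48627 / 95506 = 0.51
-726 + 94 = -632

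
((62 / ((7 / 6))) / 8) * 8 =372 / 7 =53.14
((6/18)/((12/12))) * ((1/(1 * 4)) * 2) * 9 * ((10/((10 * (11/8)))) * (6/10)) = 36/55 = 0.65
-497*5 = -2485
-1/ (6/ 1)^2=-1/ 36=-0.03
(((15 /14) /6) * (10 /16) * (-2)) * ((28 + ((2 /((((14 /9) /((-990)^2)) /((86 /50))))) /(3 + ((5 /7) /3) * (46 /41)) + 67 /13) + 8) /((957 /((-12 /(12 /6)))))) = 86648035025 /93324088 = 928.46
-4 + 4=0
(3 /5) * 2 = 6 /5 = 1.20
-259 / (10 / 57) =-14763 / 10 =-1476.30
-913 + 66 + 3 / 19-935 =-33855 / 19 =-1781.84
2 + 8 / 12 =8 / 3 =2.67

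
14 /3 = 4.67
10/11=0.91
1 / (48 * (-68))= -1 / 3264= -0.00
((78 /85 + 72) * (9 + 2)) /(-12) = -11363 /170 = -66.84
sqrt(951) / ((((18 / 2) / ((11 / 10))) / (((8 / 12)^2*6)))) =44*sqrt(951) / 135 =10.05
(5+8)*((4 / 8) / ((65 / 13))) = 13 / 10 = 1.30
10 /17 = 0.59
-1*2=-2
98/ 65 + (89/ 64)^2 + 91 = 25144113/ 266240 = 94.44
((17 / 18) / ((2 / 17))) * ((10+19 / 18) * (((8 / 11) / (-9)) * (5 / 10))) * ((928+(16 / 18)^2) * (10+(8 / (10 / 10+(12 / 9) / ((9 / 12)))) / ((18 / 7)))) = -601406789728 / 16238475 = -37035.92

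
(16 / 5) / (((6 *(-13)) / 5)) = -0.21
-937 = -937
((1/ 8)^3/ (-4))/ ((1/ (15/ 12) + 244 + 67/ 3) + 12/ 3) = -15/ 8329216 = -0.00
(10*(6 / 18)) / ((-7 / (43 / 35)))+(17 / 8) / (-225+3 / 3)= -22373 / 37632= -0.59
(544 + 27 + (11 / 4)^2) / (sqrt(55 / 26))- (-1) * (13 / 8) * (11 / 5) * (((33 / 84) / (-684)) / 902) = -143 / 62818560 + 9257 * sqrt(1430) / 880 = 397.79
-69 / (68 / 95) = -6555 / 68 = -96.40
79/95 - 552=-52361/95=-551.17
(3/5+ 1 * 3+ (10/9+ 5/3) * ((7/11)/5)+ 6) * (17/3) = 83759/1485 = 56.40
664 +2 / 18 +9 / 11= 65828 / 99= 664.93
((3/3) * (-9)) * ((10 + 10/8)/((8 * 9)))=-45/32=-1.41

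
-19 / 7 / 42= -19 / 294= -0.06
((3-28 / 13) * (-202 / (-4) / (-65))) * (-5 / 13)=1111 / 4394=0.25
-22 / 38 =-11 / 19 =-0.58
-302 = -302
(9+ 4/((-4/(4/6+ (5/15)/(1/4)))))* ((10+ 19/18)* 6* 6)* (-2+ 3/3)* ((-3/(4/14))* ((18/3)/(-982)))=-87759/491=-178.74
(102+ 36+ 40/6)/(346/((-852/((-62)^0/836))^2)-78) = -36696971410176/19785924677203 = -1.85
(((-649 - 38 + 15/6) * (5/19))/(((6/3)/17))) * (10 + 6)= -465460/19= -24497.89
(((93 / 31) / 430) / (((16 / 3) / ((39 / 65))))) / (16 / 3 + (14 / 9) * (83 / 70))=243 / 2222240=0.00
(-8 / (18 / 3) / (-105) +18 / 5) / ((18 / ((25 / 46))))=2845 / 26082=0.11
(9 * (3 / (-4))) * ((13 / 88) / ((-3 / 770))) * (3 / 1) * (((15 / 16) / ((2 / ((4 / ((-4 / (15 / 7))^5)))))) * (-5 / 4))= 99952734375 / 1258815488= 79.40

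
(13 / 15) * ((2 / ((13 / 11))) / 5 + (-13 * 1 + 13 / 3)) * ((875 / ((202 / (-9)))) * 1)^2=-111903750 / 10201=-10969.88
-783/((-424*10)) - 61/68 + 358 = 25753291/72080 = 357.29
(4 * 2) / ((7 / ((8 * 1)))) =64 / 7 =9.14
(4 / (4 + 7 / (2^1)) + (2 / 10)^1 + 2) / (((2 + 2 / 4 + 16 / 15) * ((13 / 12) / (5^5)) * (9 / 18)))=6150000 / 1391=4421.28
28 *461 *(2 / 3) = 25816 / 3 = 8605.33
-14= -14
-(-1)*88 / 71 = 88 / 71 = 1.24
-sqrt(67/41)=-sqrt(2747)/41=-1.28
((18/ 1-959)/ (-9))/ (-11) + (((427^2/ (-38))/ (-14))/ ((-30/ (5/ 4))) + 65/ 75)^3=-6738886031789867/ 2781351936000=-2422.88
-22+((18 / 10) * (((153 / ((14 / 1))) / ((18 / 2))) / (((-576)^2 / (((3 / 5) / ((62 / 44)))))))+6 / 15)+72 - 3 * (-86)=20558684347 / 66662400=308.40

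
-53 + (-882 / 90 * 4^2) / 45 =-12709 / 225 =-56.48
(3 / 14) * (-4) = -6 / 7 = -0.86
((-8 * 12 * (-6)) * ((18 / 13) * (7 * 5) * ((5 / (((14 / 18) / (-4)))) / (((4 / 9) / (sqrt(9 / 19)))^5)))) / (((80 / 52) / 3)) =-156905298045 * sqrt(19) / 54872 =-12464177.32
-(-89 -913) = 1002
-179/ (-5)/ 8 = 179/ 40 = 4.48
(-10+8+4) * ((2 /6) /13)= 2 /39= 0.05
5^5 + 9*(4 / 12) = 3128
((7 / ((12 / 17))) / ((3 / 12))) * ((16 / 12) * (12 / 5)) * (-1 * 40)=-15232 / 3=-5077.33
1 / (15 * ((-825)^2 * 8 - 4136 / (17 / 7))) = 17 / 1388040720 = 0.00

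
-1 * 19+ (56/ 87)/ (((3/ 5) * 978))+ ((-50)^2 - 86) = 305671595/ 127629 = 2395.00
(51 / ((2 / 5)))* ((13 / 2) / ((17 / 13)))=2535 / 4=633.75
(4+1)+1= 6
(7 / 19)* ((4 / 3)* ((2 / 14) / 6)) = 2 / 171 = 0.01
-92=-92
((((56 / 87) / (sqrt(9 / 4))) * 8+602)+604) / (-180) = -157831 / 23490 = -6.72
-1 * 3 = -3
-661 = -661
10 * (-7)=-70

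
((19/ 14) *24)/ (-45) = -76/ 105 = -0.72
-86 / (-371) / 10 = 43 / 1855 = 0.02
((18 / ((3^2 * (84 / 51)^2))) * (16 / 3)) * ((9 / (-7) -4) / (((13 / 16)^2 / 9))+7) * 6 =-88973852 / 57967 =-1534.91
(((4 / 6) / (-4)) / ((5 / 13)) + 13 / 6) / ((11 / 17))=442 / 165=2.68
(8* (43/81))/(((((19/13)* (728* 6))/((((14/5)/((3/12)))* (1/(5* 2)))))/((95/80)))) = 43/48600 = 0.00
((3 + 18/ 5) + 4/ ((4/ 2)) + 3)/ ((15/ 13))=754/ 75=10.05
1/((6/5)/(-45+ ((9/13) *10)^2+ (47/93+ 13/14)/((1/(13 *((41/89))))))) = 1127666845/117500292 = 9.60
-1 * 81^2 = -6561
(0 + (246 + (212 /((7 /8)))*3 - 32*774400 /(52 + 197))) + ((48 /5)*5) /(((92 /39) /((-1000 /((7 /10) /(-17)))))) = 2265676010 /5727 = 395613.06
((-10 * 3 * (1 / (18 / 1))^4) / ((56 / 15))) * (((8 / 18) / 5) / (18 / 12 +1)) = -1 / 367416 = -0.00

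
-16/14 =-8/7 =-1.14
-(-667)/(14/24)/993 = 1.15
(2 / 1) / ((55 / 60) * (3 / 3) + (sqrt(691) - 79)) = -22488 / 778465 - 288 * sqrt(691) / 778465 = -0.04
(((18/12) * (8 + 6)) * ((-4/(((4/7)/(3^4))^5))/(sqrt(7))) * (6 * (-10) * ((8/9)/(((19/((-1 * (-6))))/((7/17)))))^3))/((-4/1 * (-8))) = 67002060672230670 * sqrt(7)/33698267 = 5260531346.24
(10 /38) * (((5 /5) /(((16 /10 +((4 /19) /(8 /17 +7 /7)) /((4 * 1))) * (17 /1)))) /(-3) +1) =195760 /752913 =0.26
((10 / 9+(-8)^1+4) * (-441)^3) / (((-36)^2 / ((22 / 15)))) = 16823807 / 60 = 280396.78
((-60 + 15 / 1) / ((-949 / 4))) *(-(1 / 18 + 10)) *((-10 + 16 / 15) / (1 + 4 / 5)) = 242540 / 25623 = 9.47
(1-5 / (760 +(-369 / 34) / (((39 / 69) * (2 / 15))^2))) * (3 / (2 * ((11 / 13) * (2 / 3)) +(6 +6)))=621674937 / 2708724224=0.23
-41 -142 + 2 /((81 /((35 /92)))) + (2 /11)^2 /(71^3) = -29527866147209 /161362742706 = -182.99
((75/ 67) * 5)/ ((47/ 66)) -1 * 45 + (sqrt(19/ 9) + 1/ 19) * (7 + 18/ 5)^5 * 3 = 3943748619246/ 186971875 + 418195493 * sqrt(19)/ 3125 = 604411.74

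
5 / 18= 0.28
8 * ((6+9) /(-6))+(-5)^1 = -25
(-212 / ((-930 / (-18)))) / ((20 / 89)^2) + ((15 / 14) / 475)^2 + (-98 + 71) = -7420265394 / 68544875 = -108.25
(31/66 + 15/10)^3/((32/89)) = 24441625/1149984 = 21.25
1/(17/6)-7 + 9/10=-977/170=-5.75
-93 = -93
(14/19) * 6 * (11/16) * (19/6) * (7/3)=539/24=22.46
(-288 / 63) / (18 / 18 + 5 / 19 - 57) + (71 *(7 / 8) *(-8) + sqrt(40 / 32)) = -3683653 / 7413 + sqrt(5) / 2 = -495.80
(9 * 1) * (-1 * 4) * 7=-252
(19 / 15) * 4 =76 / 15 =5.07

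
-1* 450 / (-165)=2.73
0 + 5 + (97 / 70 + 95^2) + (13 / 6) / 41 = 38880343 / 4305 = 9031.44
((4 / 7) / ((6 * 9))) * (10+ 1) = 22 / 189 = 0.12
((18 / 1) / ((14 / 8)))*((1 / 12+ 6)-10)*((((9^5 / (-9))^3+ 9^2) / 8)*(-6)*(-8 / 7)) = 477870775588800 / 49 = 9752464807934.69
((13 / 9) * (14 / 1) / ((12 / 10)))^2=207025 / 729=283.98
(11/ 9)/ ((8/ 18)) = 11/ 4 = 2.75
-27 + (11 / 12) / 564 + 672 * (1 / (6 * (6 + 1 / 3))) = -1197727 / 128592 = -9.31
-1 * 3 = -3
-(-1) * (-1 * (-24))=24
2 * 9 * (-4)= -72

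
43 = 43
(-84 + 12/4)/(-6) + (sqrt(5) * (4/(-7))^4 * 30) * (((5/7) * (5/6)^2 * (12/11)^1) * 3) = 960000 * sqrt(5)/184877 + 27/2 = 25.11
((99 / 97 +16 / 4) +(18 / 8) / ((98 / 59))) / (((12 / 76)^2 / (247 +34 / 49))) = 1062113372827 / 16768584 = 63339.48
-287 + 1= -286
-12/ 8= -3/ 2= -1.50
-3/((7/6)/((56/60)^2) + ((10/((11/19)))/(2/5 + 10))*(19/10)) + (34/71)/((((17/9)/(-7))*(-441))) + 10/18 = -17363867/161005635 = -0.11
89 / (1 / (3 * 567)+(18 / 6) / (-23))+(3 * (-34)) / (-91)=-316339017 / 462280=-684.30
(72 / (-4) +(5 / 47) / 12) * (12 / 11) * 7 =-71029 / 517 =-137.39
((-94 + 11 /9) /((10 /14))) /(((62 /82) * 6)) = -47929 /1674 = -28.63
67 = 67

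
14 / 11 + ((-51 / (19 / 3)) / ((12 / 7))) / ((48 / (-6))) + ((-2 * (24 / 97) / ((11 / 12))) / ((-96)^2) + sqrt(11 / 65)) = sqrt(715) / 65 + 1206545 / 648736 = 2.27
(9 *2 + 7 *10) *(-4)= -352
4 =4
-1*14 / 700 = -1 / 50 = -0.02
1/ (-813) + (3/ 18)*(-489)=-132521/ 1626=-81.50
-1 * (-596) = 596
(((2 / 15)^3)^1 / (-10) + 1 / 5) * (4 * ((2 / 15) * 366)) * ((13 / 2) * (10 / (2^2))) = 10692812 / 16875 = 633.65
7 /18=0.39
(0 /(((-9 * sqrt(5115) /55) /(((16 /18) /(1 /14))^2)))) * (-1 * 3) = 0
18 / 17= 1.06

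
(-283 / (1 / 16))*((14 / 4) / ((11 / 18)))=-285264 / 11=-25933.09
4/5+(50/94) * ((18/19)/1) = 5822/4465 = 1.30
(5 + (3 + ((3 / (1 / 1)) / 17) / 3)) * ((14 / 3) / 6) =959 / 153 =6.27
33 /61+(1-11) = -577 /61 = -9.46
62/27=2.30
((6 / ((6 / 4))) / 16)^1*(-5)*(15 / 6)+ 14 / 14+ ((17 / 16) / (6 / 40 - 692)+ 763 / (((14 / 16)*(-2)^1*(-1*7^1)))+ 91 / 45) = 2168218187 / 34869240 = 62.18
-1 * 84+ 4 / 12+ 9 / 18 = -499 / 6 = -83.17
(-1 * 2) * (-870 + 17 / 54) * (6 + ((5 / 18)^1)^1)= 10919.38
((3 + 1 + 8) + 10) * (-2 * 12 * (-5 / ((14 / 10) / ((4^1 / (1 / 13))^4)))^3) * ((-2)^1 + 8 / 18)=-2149823535674376060928000000 / 147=-14624649902546775924680270.00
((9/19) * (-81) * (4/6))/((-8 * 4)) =243/304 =0.80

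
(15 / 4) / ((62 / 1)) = 15 / 248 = 0.06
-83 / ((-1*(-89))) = -83 / 89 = -0.93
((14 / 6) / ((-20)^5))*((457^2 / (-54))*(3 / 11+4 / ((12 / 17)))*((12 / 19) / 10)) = 71635207 / 67716000000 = 0.00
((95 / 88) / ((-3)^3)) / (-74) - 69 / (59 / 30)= -363950075 / 10373616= -35.08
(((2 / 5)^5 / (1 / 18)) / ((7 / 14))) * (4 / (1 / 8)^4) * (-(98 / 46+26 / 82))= -43562041344 / 2946875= -14782.45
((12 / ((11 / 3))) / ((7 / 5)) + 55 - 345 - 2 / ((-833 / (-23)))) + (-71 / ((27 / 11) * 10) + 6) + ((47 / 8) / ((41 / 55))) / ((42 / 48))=-275.60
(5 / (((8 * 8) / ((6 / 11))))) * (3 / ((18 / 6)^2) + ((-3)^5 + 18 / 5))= -163 / 16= -10.19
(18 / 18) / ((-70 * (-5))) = 1 / 350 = 0.00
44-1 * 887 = -843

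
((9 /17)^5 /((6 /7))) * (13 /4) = 1791153 /11358856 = 0.16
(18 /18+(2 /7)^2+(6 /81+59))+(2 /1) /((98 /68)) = 81422 /1323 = 61.54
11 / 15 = 0.73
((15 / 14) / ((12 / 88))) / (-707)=-55 / 4949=-0.01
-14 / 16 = -7 / 8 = -0.88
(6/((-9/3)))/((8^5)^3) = -1/17592186044416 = -0.00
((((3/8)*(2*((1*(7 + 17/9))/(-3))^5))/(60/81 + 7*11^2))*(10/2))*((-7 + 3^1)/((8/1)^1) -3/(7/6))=3.10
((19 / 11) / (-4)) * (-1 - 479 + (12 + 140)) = 1558 / 11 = 141.64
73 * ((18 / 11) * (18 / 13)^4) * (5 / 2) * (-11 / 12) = -28737180 / 28561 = -1006.17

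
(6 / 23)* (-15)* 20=-1800 / 23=-78.26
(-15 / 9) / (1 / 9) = -15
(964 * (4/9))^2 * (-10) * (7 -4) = -148687360/27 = -5506939.26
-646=-646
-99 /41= -2.41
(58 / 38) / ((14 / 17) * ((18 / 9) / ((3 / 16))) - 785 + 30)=-1479 / 723083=-0.00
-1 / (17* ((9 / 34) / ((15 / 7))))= -10 / 21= -0.48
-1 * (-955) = 955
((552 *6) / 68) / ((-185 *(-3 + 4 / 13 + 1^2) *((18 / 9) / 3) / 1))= 8073 / 34595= 0.23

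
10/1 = 10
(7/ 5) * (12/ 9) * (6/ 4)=14/ 5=2.80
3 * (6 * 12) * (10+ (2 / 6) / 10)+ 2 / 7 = 75862 / 35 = 2167.49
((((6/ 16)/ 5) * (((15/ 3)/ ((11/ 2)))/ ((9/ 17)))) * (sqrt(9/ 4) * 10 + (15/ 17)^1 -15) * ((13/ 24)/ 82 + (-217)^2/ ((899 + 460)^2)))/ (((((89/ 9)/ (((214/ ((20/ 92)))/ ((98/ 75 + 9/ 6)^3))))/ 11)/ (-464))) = -520461131140312500/ 6208319306273389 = -83.83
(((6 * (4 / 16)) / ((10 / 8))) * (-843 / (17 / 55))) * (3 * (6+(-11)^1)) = 834570 / 17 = 49092.35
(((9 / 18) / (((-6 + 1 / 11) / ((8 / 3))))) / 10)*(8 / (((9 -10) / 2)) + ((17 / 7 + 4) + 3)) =1012 / 6825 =0.15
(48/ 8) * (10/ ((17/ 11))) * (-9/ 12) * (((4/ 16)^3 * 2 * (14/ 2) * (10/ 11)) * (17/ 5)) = -19.69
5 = 5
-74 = -74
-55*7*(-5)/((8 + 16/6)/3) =17325/32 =541.41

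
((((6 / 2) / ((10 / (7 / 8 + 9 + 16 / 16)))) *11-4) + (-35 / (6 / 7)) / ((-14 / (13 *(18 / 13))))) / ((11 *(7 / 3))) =20253 / 6160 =3.29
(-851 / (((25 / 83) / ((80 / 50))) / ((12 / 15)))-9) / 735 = -2265881 / 459375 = -4.93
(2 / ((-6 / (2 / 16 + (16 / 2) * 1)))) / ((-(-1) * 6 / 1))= -65 / 144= -0.45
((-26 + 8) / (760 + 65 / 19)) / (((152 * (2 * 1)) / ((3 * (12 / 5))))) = -27 / 48350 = -0.00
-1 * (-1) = 1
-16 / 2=-8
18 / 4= 9 / 2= 4.50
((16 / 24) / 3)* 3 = 2 / 3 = 0.67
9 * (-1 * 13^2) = -1521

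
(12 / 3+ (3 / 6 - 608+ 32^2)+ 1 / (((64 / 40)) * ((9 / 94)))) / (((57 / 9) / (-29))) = -445817 / 228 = -1955.34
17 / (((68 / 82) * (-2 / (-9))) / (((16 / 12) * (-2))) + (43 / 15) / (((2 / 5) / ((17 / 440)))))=81.81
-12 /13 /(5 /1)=-0.18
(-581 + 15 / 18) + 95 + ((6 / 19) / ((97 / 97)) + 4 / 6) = -18399 / 38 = -484.18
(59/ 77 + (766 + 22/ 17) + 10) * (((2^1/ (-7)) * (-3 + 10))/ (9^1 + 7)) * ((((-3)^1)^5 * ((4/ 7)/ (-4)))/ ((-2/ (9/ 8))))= 2227417947/ 1172864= 1899.13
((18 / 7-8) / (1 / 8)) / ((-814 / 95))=14440 / 2849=5.07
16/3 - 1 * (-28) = 100/3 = 33.33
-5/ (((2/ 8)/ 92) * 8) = -230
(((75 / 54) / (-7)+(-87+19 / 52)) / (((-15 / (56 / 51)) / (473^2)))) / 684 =12728613997 / 6122142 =2079.11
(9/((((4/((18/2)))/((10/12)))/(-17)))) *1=-2295/8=-286.88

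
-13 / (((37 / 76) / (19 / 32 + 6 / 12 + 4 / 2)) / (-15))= 366795 / 296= 1239.17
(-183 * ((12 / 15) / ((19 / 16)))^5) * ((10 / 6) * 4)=-261993005056 / 1547561875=-169.29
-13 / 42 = -0.31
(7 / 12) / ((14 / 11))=11 / 24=0.46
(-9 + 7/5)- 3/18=-233/30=-7.77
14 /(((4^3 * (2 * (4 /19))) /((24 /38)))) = 21 /64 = 0.33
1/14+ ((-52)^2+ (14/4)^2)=76057/28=2716.32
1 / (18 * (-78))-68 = -95473 / 1404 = -68.00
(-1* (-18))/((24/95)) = 285/4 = 71.25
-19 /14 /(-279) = 19 /3906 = 0.00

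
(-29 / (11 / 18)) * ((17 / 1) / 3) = -2958 / 11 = -268.91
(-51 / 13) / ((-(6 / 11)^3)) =22627 / 936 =24.17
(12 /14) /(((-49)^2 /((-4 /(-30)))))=4 /84035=0.00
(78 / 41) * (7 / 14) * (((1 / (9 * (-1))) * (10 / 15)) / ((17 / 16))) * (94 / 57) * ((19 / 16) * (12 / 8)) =-1222 / 6273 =-0.19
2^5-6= 26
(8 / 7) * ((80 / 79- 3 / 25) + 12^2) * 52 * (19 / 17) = 2261832352 / 235025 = 9623.79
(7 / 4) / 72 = 7 / 288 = 0.02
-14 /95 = -0.15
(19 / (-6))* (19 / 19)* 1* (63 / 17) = -399 / 34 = -11.74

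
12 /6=2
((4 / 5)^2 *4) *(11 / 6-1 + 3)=736 / 75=9.81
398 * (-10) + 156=-3824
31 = 31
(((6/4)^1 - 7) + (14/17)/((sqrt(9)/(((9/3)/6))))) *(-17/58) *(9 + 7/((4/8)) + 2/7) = 89161/2436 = 36.60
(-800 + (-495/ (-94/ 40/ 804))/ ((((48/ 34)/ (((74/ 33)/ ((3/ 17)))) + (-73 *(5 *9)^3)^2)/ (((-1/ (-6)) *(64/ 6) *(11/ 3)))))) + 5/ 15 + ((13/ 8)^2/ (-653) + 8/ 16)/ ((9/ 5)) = -742969029912791141614875931/ 929418649988208140498112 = -799.39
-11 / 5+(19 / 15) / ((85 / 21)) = -802 / 425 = -1.89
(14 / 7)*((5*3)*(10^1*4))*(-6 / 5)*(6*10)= -86400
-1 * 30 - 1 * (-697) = 667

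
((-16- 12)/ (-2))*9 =126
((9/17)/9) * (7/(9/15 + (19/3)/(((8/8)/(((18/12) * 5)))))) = 70/8177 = 0.01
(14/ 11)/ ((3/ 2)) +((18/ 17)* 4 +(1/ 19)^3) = 19562429/ 3847899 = 5.08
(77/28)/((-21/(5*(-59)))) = 3245/84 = 38.63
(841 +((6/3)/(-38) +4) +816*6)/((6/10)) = 545390/57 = 9568.25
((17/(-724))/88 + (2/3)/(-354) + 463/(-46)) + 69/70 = -247329860143/27234012960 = -9.08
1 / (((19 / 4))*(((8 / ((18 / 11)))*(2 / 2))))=9 / 209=0.04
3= 3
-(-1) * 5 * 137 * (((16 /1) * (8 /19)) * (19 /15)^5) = 2285309056 /151875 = 15047.30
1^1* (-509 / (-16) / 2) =509 / 32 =15.91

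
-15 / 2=-7.50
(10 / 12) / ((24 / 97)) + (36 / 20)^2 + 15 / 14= 193523 / 25200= 7.68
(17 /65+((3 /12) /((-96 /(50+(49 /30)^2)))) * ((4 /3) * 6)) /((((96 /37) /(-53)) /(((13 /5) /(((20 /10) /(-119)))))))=-2640.89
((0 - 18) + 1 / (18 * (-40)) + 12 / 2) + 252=172799 / 720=240.00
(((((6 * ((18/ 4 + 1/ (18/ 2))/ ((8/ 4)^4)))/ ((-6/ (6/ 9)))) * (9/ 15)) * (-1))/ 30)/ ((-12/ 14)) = -581/ 129600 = -0.00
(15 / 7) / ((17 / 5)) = 75 / 119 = 0.63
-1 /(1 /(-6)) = 6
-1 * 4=-4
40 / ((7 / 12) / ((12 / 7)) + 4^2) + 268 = 270.45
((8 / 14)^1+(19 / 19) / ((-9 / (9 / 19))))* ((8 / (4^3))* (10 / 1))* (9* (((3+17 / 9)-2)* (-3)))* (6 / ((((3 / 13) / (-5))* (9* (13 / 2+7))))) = 194350 / 3591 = 54.12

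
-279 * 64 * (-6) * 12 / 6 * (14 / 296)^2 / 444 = 54684 / 50653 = 1.08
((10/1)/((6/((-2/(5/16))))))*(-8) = 85.33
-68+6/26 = -881/13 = -67.77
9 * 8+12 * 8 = 168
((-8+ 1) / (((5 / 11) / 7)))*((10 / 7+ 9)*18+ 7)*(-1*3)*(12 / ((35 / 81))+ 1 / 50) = 437510733 / 250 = 1750042.93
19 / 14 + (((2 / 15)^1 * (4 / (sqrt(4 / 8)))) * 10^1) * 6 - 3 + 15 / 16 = -79 / 112 + 32 * sqrt(2) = 44.55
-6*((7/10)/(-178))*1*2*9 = 189/445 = 0.42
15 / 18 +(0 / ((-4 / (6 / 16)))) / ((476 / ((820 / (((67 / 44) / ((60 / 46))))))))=0.83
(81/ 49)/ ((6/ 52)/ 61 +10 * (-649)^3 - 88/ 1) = -128466/ 212438569034545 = -0.00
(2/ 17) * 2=4/ 17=0.24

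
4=4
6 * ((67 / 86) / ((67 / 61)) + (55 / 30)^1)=656 / 43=15.26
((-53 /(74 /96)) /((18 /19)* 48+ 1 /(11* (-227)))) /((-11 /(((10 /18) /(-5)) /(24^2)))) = -228589 /8620926444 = -0.00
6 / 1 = 6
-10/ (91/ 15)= -150/ 91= -1.65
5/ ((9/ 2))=1.11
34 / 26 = 17 / 13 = 1.31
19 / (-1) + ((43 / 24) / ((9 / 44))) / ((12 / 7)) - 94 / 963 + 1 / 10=-4814707 / 346680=-13.89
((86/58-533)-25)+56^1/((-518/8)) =-557.38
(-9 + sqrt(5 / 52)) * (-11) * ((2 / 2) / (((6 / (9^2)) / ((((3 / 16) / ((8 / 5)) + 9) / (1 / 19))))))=59268429 / 256 - 6585381 * sqrt(65) / 6656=223540.58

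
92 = 92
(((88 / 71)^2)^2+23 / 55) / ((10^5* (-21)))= -1294264381 / 978349718500000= -0.00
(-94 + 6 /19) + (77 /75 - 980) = -1528537 /1425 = -1072.66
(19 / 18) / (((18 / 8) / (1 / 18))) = 19 / 729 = 0.03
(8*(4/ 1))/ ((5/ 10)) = 64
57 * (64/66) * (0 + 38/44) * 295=14081.98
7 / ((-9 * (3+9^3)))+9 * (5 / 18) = 16463 / 6588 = 2.50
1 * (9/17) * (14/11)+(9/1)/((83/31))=62631/15521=4.04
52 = 52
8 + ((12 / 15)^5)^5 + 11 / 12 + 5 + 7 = 74817339991997345863 / 3576278686523437500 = 20.92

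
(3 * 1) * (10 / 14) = 15 / 7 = 2.14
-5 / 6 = -0.83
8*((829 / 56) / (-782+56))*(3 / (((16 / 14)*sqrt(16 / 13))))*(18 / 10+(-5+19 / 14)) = 106941*sqrt(13) / 542080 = 0.71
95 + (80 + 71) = 246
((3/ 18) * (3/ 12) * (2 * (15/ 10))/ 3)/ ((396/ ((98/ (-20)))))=-0.00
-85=-85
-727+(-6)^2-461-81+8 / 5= -6157 / 5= -1231.40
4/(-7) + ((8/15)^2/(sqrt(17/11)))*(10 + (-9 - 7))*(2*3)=-256*sqrt(187)/425 - 4/7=-8.81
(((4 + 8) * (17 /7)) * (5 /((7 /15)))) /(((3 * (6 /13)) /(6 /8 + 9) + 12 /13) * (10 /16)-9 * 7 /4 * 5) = -13520 /3381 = -4.00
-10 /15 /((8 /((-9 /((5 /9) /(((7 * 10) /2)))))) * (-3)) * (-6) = 189 /2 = 94.50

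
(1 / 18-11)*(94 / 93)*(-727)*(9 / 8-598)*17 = -546412709275 / 6696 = -81602853.83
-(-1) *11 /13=11 /13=0.85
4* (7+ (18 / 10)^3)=6416 / 125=51.33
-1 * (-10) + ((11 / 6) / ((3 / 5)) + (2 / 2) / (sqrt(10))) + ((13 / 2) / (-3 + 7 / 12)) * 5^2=-28285 / 522 + sqrt(10) / 10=-53.87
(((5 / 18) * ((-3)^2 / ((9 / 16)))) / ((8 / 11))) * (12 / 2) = 110 / 3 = 36.67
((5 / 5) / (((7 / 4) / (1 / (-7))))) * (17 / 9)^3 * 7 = -3.85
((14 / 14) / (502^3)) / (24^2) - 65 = -4736384939519 / 72867460608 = -65.00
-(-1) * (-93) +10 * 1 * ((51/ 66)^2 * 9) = -9501/ 242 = -39.26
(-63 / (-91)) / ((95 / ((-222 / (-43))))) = 1998 / 53105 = 0.04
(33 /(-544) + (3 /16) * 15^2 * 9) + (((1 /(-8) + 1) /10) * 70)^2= 453851 /1088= 417.14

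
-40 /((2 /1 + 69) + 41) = -5 /14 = -0.36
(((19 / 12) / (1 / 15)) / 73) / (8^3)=95 / 149504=0.00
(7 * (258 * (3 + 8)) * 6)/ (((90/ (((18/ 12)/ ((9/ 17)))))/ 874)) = 49194838/ 15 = 3279655.87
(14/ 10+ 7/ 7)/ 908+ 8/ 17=9131/ 19295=0.47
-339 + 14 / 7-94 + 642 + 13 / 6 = 1279 / 6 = 213.17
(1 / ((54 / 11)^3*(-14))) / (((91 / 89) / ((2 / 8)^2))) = -118459 / 3209746176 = -0.00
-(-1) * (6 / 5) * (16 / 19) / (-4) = -24 / 95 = -0.25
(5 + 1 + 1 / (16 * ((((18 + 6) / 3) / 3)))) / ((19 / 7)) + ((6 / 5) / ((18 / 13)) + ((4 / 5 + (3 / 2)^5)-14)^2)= 50365553 / 1459200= 34.52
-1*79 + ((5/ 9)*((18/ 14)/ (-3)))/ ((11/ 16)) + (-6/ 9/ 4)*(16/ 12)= -55141/ 693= -79.57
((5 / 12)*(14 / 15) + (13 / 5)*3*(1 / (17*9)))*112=37688 / 765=49.27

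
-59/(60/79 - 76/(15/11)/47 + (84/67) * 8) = -220162335/35836192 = -6.14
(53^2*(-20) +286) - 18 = -55912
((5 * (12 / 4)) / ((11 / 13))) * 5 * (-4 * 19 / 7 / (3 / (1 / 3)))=-24700 / 231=-106.93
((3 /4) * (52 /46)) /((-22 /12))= -117 /253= -0.46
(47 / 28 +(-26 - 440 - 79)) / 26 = -15213 / 728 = -20.90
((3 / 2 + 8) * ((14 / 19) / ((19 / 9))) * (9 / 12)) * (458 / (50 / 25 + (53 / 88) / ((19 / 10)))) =952182 / 1937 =491.58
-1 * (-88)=88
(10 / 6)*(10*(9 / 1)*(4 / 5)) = 120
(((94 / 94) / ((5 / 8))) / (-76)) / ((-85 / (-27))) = -54 / 8075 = -0.01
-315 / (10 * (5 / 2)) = -63 / 5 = -12.60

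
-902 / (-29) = 902 / 29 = 31.10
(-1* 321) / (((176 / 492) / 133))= -5251239 / 44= -119346.34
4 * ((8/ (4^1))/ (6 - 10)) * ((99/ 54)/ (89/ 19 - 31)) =209/ 1500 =0.14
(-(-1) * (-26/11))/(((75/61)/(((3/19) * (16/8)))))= -3172/5225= -0.61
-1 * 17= -17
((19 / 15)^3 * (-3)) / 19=-361 / 1125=-0.32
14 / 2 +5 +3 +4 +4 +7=30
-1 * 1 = -1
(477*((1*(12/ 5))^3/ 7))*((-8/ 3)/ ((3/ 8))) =-5861376/ 875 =-6698.72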